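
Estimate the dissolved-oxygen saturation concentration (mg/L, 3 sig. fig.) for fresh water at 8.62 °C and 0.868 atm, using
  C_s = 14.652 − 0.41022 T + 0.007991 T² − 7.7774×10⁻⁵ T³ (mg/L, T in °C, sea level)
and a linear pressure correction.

C_s ≈ 10.1 mg/L

At sea level: C_s = 14.652 − 0.41022×8.62 + 0.007991×8.62² − 7.7774×10⁻⁵×8.62³ = 11.66 mg/L.
Pressure correction: C_s' = 11.66 × 0.868 = 10.12 mg/L.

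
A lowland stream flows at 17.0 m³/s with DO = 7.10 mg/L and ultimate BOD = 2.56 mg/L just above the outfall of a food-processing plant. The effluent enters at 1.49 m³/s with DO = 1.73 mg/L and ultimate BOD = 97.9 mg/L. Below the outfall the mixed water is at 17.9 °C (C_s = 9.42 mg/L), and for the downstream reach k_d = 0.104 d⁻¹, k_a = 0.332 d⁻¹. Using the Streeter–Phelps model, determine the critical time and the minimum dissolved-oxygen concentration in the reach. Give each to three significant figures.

t_c ≈ 1.19 d; minimum DO ≈ 6.58 mg/L

Mixed DO = (17.0×7.10 + 1.49×1.73)/(17.0+1.49) = 123.3/18.49 = 6.667 mg/L.
Mixed L₀ = (17.0×2.56 + 1.49×97.9)/(18.49) = 189.4/18.49 = 10.24 mg/L.
Initial deficit D₀ = C_s − DO₀ = 9.42 − 6.667 = 2.753 mg/L.
t_c = (1/0.2280) ln[(0.332/0.104)(1 − 2.753×0.2280/(0.104×10.24))] = 4.386 × ln(1.311) = 1.189 d.
D_c = (0.104/0.332) × 10.24 × e^(−0.104×1.189) = 0.3133 × 10.24 × 0.8837 = 2.835 mg/L.
Minimum DO = 9.42 − 2.835 = 6.585 mg/L.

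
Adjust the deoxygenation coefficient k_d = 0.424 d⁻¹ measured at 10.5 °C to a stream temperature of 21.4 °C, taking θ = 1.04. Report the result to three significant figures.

k_d ≈ 0.650 d⁻¹

k_d(T₂) = k_d(T₁) · θ^(T₂−T₁) = 0.424 × 1.04^(21.4−10.5)
= 0.424 × 1.04^10.9 = 0.424 × 1.533 = 0.6502 d⁻¹.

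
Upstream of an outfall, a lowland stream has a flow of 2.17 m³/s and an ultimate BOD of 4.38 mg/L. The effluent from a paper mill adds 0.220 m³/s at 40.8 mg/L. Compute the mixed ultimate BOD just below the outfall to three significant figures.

Flow-weighted mixing: C = (Q_r C_r + Q_w C_w)/(Q_r + Q_w)
= (2.17×4.38 + 0.220×40.8)/(2.17 + 0.220) = 18.48/2.390 = 7.732 mg/L.

7.73 mg/L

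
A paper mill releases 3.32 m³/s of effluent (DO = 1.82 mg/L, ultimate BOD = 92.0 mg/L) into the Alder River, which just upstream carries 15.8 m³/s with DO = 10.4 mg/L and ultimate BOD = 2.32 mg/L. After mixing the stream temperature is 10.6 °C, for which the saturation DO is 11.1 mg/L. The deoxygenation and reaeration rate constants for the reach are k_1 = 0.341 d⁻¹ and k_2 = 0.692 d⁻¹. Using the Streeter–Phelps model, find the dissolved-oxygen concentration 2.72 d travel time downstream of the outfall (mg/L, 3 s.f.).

Mixed DO = (15.8×10.4 + 3.32×1.82)/(15.8+3.32) = 170.4/19.12 = 8.910 mg/L.
Mixed L₀ = (15.8×2.32 + 3.32×92.0)/(19.12) = 342.1/19.12 = 17.89 mg/L.
Initial deficit D₀ = C_s − DO₀ = 11.1 − 8.910 = 2.190 mg/L.
D(2.72) = [0.341×17.89/(0.692−0.341)](e^(−0.341×2.72) − e^(−0.692×2.72)) + 2.190 e^(−0.692×2.72)
= 17.38 × (0.3955 − 0.1522) + 2.190 × 0.1522 = 4.562 mg/L.
DO = 11.1 − 4.562 = 6.538 mg/L.

DO ≈ 6.54 mg/L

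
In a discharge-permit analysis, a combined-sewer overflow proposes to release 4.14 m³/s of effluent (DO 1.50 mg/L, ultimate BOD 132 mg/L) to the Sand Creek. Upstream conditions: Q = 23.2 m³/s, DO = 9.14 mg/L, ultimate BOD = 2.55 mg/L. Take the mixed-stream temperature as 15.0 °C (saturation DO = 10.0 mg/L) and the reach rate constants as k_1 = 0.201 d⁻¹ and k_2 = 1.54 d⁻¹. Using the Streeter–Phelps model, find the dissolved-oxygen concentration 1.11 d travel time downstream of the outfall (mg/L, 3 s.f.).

DO ≈ 7.58 mg/L

Mixed DO = (23.2×9.14 + 4.14×1.50)/(23.2+4.14) = 218.3/27.34 = 7.983 mg/L.
Mixed L₀ = (23.2×2.55 + 4.14×132)/(27.34) = 605.6/27.34 = 22.15 mg/L.
Initial deficit D₀ = C_s − DO₀ = 10.0 − 7.983 = 2.017 mg/L.
D(1.11) = [0.201×22.15/(1.54−0.201)](e^(−0.201×1.11) − e^(−1.54×1.11)) + 2.017 e^(−1.54×1.11)
= 3.325 × (0.8000 − 0.1810) + 2.017 × 0.1810 = 2.424 mg/L.
DO = 10.0 − 2.424 = 7.576 mg/L.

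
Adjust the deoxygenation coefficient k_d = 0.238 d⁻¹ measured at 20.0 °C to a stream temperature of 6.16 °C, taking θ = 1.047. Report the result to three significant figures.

k_d ≈ 0.126 d⁻¹

k_d(T₂) = k_d(T₁) · θ^(T₂−T₁) = 0.238 × 1.047^(6.16−20.0)
= 0.238 × 1.047^-13.8 = 0.238 × 0.5296 = 0.1260 d⁻¹.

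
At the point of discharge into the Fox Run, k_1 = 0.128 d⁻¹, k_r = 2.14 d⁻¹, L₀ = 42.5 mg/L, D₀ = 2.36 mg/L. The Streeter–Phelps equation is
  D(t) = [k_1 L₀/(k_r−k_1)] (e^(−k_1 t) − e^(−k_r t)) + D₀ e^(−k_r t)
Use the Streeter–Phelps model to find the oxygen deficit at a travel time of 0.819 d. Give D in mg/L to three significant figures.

k_1 L₀/(k_r−k_1) = 0.128×42.5/(2.14−0.128) = 5.440/2.012 = 2.704 mg/L.
e^(−k_1 t) = e^(−0.128×0.8190) = 0.9005; e^(−k_r t) = e^(−2.14×0.8190) = 0.1733.
D = 2.704 × (0.9005 − 0.1733) + 2.36 × 0.1733 = 1.966 + 0.4090 = 2.375 mg/L.

D ≈ 2.38 mg/L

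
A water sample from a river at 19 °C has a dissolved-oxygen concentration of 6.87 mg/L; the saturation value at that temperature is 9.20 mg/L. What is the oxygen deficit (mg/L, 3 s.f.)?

D ≈ 2.33 mg/L

D = C_s − C = 9.20 − 6.87 = 2.33 mg/L.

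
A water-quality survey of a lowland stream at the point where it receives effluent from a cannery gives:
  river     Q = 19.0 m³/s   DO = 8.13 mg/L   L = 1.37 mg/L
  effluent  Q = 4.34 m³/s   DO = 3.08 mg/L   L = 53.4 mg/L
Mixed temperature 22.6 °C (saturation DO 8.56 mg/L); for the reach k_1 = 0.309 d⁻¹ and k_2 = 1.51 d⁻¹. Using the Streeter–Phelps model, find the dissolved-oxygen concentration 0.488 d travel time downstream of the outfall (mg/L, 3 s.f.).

Mixed DO = (19.0×8.13 + 4.34×3.08)/(19.0+4.34) = 167.8/23.34 = 7.191 mg/L.
Mixed L₀ = (19.0×1.37 + 4.34×53.4)/(23.34) = 257.8/23.34 = 11.04 mg/L.
Initial deficit D₀ = C_s − DO₀ = 8.56 − 7.191 = 1.369 mg/L.
D(0.488) = [0.309×11.04/(1.51−0.309)](e^(−0.309×0.488) − e^(−1.51×0.488)) + 1.369 e^(−1.51×0.488)
= 2.842 × (0.8600 − 0.4786) + 1.369 × 0.4786 = 1.739 mg/L.
DO = 8.56 − 1.739 = 6.821 mg/L.

DO ≈ 6.82 mg/L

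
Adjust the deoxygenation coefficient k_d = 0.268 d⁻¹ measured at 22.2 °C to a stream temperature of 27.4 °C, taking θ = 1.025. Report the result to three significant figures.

k_d(T₂) = k_d(T₁) · θ^(T₂−T₁) = 0.268 × 1.025^(27.4−22.2)
= 0.268 × 1.025^5.20 = 0.268 × 1.137 = 0.3047 d⁻¹.

k_d ≈ 0.305 d⁻¹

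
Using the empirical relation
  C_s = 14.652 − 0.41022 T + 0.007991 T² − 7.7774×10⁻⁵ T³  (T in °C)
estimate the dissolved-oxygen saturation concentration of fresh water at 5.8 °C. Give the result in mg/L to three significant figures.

C_s ≈ 12.5 mg/L

C_s = 14.652 − 0.41022×5.8 + 0.007991×5.8² − 7.7774×10⁻⁵×5.8³ = 12.53 mg/L.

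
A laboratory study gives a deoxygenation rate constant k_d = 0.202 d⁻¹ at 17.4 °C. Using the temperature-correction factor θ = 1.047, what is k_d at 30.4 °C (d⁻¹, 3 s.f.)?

k_d ≈ 0.367 d⁻¹

k_d(T₂) = k_d(T₁) · θ^(T₂−T₁) = 0.202 × 1.047^(30.4−17.4)
= 0.202 × 1.047^13.0 = 0.202 × 1.817 = 0.3670 d⁻¹.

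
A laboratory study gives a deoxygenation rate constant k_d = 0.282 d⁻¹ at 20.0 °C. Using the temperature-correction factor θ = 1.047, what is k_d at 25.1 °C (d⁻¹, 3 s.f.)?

k_d ≈ 0.356 d⁻¹

k_d(T₂) = k_d(T₁) · θ^(T₂−T₁) = 0.282 × 1.047^(25.1−20.0)
= 0.282 × 1.047^5.10 = 0.282 × 1.264 = 0.3564 d⁻¹.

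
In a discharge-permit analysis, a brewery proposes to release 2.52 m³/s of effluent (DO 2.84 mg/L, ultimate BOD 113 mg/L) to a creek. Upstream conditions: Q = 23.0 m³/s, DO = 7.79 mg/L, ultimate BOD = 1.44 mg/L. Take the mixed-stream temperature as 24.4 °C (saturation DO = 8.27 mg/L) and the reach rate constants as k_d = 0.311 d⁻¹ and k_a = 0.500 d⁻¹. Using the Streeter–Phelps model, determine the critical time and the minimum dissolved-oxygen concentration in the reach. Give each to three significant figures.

Mixed DO = (23.0×7.79 + 2.52×2.84)/(23.0+2.52) = 186.3/25.52 = 7.301 mg/L.
Mixed L₀ = (23.0×1.44 + 2.52×113)/(25.52) = 317.9/25.52 = 12.46 mg/L.
Initial deficit D₀ = C_s − DO₀ = 8.27 − 7.301 = 0.9688 mg/L.
t_c = (1/0.1890) ln[(0.500/0.311)(1 − 0.9688×0.1890/(0.311×12.46))] = 5.291 × ln(1.532) = 2.256 d.
D_c = (0.311/0.500) × 12.46 × e^(−0.311×2.256) = 0.6220 × 12.46 × 0.4958 = 3.841 mg/L.
Minimum DO = 8.27 − 3.841 = 4.429 mg/L.

t_c ≈ 2.26 d; minimum DO ≈ 4.43 mg/L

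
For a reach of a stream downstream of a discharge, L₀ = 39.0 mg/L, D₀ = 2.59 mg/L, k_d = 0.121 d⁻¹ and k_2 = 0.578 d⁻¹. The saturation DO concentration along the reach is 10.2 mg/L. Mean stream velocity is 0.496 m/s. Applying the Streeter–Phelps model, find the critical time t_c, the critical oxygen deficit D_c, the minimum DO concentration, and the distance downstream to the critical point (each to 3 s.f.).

t_c ≈ 2.79 d; D_c ≈ 5.83 mg/L; min DO ≈ 4.37 mg/L; x_c ≈ 120 km

At the critical point dD/dt = 0, so k_d L₀ e^(−k_d t) = k_2 D. Substituting D(t) from the Streeter–Phelps equation and solving for t gives
t_c = ln[(k_2/k_d)(1 − D₀(k_2−k_d)/(k_d L₀))] / (k_2−k_d).
Here k_2−k_d = 0.4570 d⁻¹ and 1 − D₀(k_2−k_d)/(k_d L₀) = 1 − 2.59×0.4570/(0.121×39.0) = 0.7492, so
t_c = ln(4.777 × 0.7492) / 0.4570 = 1.275 / 0.4570 = 2.790 d.
L(t_c) = L₀ e^(−k_d t_c) = 39.0 × 0.7135 = 27.83 mg/L, and at the critical point k_2 D_c = k_d L, so D_c = (0.121/0.578) × 27.83 = 5.825 mg/L.
Minimum DO = C_s − D_c = 10.2 − 5.825 = 4.375 mg/L.
x_c = v t_c = 0.496 m/s × 2.790 d × 86400 s/d = 119600 m ≈ 120 km.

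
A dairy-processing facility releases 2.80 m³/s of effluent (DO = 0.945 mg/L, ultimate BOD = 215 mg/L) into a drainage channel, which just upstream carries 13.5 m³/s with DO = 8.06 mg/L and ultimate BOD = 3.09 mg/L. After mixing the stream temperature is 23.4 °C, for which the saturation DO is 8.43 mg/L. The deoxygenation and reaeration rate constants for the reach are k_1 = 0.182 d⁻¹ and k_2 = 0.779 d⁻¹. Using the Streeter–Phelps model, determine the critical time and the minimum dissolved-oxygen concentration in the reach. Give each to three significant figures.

Mixed DO = (13.5×8.06 + 2.80×0.945)/(13.5+2.80) = 111.5/16.30 = 6.838 mg/L.
Mixed L₀ = (13.5×3.09 + 2.80×215)/(16.30) = 643.7/16.30 = 39.49 mg/L.
Initial deficit D₀ = C_s − DO₀ = 8.43 − 6.838 = 1.592 mg/L.
t_c = (1/0.5970) ln[(0.779/0.182)(1 − 1.592×0.5970/(0.182×39.49))] = 1.675 × ln(3.714) = 2.198 d.
D_c = (0.182/0.779) × 39.49 × e^(−0.182×2.198) = 0.2336 × 39.49 × 0.6703 = 6.185 mg/L.
Minimum DO = 8.43 − 6.185 = 2.245 mg/L.

t_c ≈ 2.20 d; minimum DO ≈ 2.25 mg/L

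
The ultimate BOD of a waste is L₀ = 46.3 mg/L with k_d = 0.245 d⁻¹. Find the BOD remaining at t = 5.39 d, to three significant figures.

L_t = L₀ e^(−k_d t) = 46.3 × e^(−0.245×5.39) = 46.3 × 0.2670 = 12.36 mg/L.

L ≈ 12.4 mg/L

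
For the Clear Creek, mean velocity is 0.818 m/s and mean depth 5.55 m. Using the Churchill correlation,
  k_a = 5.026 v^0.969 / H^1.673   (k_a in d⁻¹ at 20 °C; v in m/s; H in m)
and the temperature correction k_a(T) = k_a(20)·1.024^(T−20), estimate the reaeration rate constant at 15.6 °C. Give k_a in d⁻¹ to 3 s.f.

k_a ≈ 0.212 d⁻¹

k_a(20) = 5.026 × 0.818^0.969 / 5.55^1.673 = 5.026 × 0.8231 / 17.59 = 0.2352 d⁻¹.
k_a(15.6) = 0.2352 × 1.024^(15.6−20) = 0.2352 × 0.9009 = 0.2119 d⁻¹.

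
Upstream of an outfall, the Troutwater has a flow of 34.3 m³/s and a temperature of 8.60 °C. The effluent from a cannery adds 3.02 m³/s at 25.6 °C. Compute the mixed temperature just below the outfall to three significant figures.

9.98 °C

Flow-weighted mixing: C = (Q_r C_r + Q_w C_w)/(Q_r + Q_w)
= (34.3×8.60 + 3.02×25.6)/(34.3 + 3.02) = 372.3/37.32 = 9.976 °C.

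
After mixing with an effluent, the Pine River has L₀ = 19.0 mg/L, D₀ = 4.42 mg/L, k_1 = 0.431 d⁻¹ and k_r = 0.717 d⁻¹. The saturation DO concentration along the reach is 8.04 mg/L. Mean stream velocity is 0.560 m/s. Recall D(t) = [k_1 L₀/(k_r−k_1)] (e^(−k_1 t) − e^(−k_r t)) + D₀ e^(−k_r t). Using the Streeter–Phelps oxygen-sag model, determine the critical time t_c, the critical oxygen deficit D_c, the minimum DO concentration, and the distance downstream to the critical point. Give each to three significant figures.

t_c ≈ 1.19 d; D_c ≈ 6.83 mg/L; min DO ≈ 1.21 mg/L; x_c ≈ 57.7 km

With k_r/k_1 = 1.664 and 1 − D₀(k_r−k_1)/(k_1 L₀) = 0.8456,
t_c = ln(1.664 × 0.8456) / (0.717 − 0.431) = ln(1.407) / 0.2860 = 0.3413/0.2860 = 1.193 d.
D_c = (k_1/k_r) L₀ e^(−k_1 t_c) = (0.431/0.717) × 19.0 × e^(−0.431×1.193) = 0.6011 × 19.0 × 0.5979 = 6.829 mg/L.
Minimum DO = C_s − D_c = 8.04 − 6.829 = 1.211 mg/L.
x_c = v t_c = 0.560 m/s × 1.193 d × 86400 s/d = 57740 m ≈ 57.7 km.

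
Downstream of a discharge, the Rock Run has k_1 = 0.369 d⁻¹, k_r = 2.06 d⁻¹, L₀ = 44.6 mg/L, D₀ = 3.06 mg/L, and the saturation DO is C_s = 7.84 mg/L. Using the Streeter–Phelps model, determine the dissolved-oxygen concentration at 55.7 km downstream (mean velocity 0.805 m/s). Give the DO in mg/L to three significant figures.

Travel time t = x/v = 55.7 km / (0.805 m/s) = 55700 m / 0.805 m/s = 69190 s = 0.8008 d.
k_1 L₀/(k_r−k_1) = 0.369×44.6/(2.06−0.369) = 16.46/1.691 = 9.732 mg/L.
e^(−k_1 t) = e^(−0.369×0.8008) = 0.7442; e^(−k_r t) = e^(−2.06×0.8008) = 0.1921.
D = 9.732 × (0.7442 − 0.1921) + 3.06 × 0.1921 = 5.373 + 0.5878 = 5.961 mg/L.
DO = C_s − D = 7.84 − 5.961 = 1.879 mg/L.

DO ≈ 1.88 mg/L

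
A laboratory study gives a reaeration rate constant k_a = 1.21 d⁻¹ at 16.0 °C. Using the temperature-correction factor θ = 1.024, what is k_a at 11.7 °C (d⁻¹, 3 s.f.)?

k_a ≈ 1.09 d⁻¹

k_a(T₂) = k_a(T₁) · θ^(T₂−T₁) = 1.21 × 1.024^(11.7−16.0)
= 1.21 × 1.024^-4.30 = 1.21 × 0.9030 = 1.093 d⁻¹.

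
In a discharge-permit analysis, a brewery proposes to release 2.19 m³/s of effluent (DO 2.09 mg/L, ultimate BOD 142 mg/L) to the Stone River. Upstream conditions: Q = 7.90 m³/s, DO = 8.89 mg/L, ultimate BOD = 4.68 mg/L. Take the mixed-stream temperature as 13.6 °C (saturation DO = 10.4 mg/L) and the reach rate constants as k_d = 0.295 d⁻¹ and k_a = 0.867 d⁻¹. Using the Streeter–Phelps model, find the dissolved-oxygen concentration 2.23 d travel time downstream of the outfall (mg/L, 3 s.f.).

DO ≈ 3.33 mg/L

Mixed DO = (7.90×8.89 + 2.19×2.09)/(7.90+2.19) = 74.81/10.09 = 7.414 mg/L.
Mixed L₀ = (7.90×4.68 + 2.19×142)/(10.09) = 348.0/10.09 = 34.48 mg/L.
Initial deficit D₀ = C_s − DO₀ = 10.4 − 7.414 = 2.986 mg/L.
D(2.23) = [0.295×34.48/(0.867−0.295)](e^(−0.295×2.23) − e^(−0.867×2.23)) + 2.986 e^(−0.867×2.23)
= 17.79 × (0.5180 − 0.1447) + 2.986 × 0.1447 = 7.071 mg/L.
DO = 10.4 − 7.071 = 3.329 mg/L.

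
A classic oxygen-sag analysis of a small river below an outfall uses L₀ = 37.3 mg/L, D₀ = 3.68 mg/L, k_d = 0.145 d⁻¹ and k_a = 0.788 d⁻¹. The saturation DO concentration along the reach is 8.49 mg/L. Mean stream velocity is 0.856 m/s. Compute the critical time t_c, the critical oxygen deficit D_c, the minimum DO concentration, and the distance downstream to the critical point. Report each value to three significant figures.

With k_a/k_d = 5.434 and 1 − D₀(k_a−k_d)/(k_d L₀) = 0.5625,
t_c = ln(5.434 × 0.5625) / (0.788 − 0.145) = ln(3.057) / 0.6430 = 1.117/0.6430 = 1.738 d.
L(t_c) = L₀ e^(−k_d t_c) = 37.3 × 0.7773 = 28.99 mg/L, and at the critical point k_a D_c = k_d L, so D_c = (0.145/0.788) × 28.99 = 5.335 mg/L.
Minimum DO = C_s − D_c = 8.49 − 5.335 = 3.155 mg/L.
x_c = v t_c = 0.856 m/s × 1.738 d × 86400 s/d = 128500 m ≈ 129 km.

t_c ≈ 1.74 d; D_c ≈ 5.33 mg/L; min DO ≈ 3.16 mg/L; x_c ≈ 129 km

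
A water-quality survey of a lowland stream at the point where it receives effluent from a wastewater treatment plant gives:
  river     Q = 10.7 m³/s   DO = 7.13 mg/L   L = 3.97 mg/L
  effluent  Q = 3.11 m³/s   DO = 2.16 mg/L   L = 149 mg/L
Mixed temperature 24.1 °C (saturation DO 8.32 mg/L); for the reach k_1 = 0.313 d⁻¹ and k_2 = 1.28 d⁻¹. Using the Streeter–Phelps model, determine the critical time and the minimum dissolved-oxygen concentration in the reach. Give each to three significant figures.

Mixed DO = (10.7×7.13 + 3.11×2.16)/(10.7+3.11) = 83.01/13.81 = 6.011 mg/L.
Mixed L₀ = (10.7×3.97 + 3.11×149)/(13.81) = 505.9/13.81 = 36.63 mg/L.
Initial deficit D₀ = C_s − DO₀ = 8.32 − 6.011 = 2.309 mg/L.
t_c = (1/0.9670) ln[(1.28/0.313)(1 − 2.309×0.9670/(0.313×36.63))] = 1.034 × ln(3.293) = 1.232 d.
D_c = (0.313/1.28) × 36.63 × e^(−0.313×1.232) = 0.2445 × 36.63 × 0.6799 = 6.090 mg/L.
Minimum DO = 8.32 − 6.090 = 2.230 mg/L.

t_c ≈ 1.23 d; minimum DO ≈ 2.23 mg/L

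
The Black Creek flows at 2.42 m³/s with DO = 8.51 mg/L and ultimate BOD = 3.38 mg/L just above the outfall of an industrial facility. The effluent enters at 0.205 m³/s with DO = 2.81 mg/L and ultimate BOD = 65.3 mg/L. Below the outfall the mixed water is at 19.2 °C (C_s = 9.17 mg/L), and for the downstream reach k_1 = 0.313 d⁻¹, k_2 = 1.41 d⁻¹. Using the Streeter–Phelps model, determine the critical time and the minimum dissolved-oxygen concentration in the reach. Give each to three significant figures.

t_c ≈ 0.791 d; minimum DO ≈ 7.75 mg/L

Mixed DO = (2.42×8.51 + 0.205×2.81)/(2.42+0.205) = 21.17/2.625 = 8.065 mg/L.
Mixed L₀ = (2.42×3.38 + 0.205×65.3)/(2.625) = 21.57/2.625 = 8.216 mg/L.
Initial deficit D₀ = C_s − DO₀ = 9.17 − 8.065 = 1.105 mg/L.
t_c = (1/1.097) ln[(1.41/0.313)(1 − 1.105×1.097/(0.313×8.216))] = 0.9116 × ln(2.381) = 0.7908 d.
D_c = (0.313/1.41) × 8.216 × e^(−0.313×0.7908) = 0.2220 × 8.216 × 0.7807 = 1.424 mg/L.
Minimum DO = 9.17 − 1.424 = 7.746 mg/L.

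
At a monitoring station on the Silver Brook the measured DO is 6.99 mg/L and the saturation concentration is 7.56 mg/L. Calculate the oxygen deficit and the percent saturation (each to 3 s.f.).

D ≈ 0.570 mg/L; 92.5 % saturation

D = C_s − C = 7.56 − 6.99 = 0.570 mg/L.
% saturation = 6.99/7.56 × 100 = 92.5 %.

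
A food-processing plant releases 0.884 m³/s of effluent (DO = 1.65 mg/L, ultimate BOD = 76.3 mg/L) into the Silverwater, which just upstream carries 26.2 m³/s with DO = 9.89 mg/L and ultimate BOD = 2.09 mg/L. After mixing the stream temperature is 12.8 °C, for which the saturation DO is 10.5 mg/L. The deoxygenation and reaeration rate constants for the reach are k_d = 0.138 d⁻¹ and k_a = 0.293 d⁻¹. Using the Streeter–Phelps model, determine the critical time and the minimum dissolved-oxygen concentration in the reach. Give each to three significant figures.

t_c ≈ 3.26 d; minimum DO ≈ 9.15 mg/L

Mixed DO = (26.2×9.89 + 0.884×1.65)/(26.2+0.884) = 260.6/27.08 = 9.621 mg/L.
Mixed L₀ = (26.2×2.09 + 0.884×76.3)/(27.08) = 122.2/27.08 = 4.512 mg/L.
Initial deficit D₀ = C_s − DO₀ = 10.5 − 9.621 = 0.8789 mg/L.
t_c = (1/0.1550) ln[(0.293/0.138)(1 − 0.8789×0.1550/(0.138×4.512))] = 6.452 × ln(1.659) = 3.265 d.
D_c = (0.138/0.293) × 4.512 × e^(−0.138×3.265) = 0.4710 × 4.512 × 0.6373 = 1.354 mg/L.
Minimum DO = 10.5 − 1.354 = 9.146 mg/L.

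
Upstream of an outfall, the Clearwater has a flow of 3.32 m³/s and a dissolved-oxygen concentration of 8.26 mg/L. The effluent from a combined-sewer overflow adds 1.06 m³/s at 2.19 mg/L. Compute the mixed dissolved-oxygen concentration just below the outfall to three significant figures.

6.79 mg/L

Flow-weighted mixing: C = (Q_r C_r + Q_w C_w)/(Q_r + Q_w)
= (3.32×8.26 + 1.06×2.19)/(3.32 + 1.06) = 29.74/4.380 = 6.791 mg/L.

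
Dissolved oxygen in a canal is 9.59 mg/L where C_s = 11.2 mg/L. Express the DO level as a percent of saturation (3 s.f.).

85.6 % saturation

% saturation = C/C_s × 100 = 9.59/11.2 × 100 = 85.6 %.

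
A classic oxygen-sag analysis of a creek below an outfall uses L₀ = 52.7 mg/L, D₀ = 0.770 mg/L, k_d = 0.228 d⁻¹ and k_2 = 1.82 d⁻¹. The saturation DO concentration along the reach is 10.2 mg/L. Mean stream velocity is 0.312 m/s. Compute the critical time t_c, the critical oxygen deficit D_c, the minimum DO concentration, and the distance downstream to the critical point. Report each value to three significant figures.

t_c = [1/(k_2−k_d)] ln[(k_2/k_d)(1 − D₀(k_2−k_d)/(k_d L₀))]
= [1/(1.82−0.228)] ln[(1.82/0.228)(1 − 0.770×1.592/(0.228×52.7))]
= (1/1.592) ln[7.982 × 0.8980] = 0.6281 × ln(7.168) = 0.6281 × 1.970 = 1.237 d.
D_c = (k_d/k_2) L₀ e^(−k_d t_c) = (0.228/1.82) × 52.7 × e^(−0.228×1.237) = 0.1253 × 52.7 × 0.7542 = 4.979 mg/L.
Minimum DO = C_s − D_c = 10.2 − 4.979 = 5.221 mg/L.
x_c = v t_c = 0.312 m/s × 1.237 d × 86400 s/d = 33350 m ≈ 33.4 km.

t_c ≈ 1.24 d; D_c ≈ 4.98 mg/L; min DO ≈ 5.22 mg/L; x_c ≈ 33.4 km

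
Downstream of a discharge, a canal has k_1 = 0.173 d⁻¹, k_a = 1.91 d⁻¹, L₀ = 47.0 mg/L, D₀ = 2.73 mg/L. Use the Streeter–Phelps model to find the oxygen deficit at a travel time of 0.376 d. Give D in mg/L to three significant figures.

k_1 L₀/(k_a−k_1) = 0.173×47.0/(1.91−0.173) = 8.131/1.737 = 4.681 mg/L.
e^(−k_1 t) = e^(−0.173×0.3760) = 0.9370; e^(−k_a t) = e^(−1.91×0.3760) = 0.4876.
D = 4.681 × (0.9370 − 0.4876) + 2.73 × 0.4876 = 2.104 + 1.331 = 3.435 mg/L.

D ≈ 3.43 mg/L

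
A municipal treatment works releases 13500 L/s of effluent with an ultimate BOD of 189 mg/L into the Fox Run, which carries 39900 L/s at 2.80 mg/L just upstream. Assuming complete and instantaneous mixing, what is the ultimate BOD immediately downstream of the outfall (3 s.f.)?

49.9 mg/L

Flow-weighted mixing: C = (Q_r C_r + Q_w C_w)/(Q_r + Q_w)
= (39900×2.80 + 13500×189)/(39900 + 13500) = 2.663×10^6/53400 = 49.87 mg/L.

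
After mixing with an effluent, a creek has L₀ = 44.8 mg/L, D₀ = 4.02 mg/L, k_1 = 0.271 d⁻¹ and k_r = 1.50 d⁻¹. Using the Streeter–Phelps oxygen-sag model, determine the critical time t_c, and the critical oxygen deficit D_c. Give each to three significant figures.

At the critical point dD/dt = 0, so k_1 L₀ e^(−k_1 t) = k_r D. Substituting D(t) from the Streeter–Phelps equation and solving for t gives
t_c = ln[(k_r/k_1)(1 − D₀(k_r−k_1)/(k_1 L₀))] / (k_r−k_1).
Here k_r−k_1 = 1.229 d⁻¹ and 1 − D₀(k_r−k_1)/(k_1 L₀) = 1 − 4.02×1.229/(0.271×44.8) = 0.5931, so
t_c = ln(5.535 × 0.5931) / 1.229 = 1.189 / 1.229 = 0.9672 d.
L(t_c) = L₀ e^(−k_1 t_c) = 44.8 × 0.7694 = 34.47 mg/L, and at the critical point k_r D_c = k_1 L, so D_c = (0.271/1.50) × 34.47 = 6.228 mg/L.

t_c ≈ 0.967 d; D_c ≈ 6.23 mg/L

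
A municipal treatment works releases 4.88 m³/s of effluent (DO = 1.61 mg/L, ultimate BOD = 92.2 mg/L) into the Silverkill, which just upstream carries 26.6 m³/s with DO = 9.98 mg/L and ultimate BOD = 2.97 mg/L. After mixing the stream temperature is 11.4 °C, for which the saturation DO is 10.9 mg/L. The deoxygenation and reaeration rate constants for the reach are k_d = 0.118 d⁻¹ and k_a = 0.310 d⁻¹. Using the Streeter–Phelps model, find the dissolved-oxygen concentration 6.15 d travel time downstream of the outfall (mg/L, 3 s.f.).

DO ≈ 7.11 mg/L

Mixed DO = (26.6×9.98 + 4.88×1.61)/(26.6+4.88) = 273.3/31.48 = 8.682 mg/L.
Mixed L₀ = (26.6×2.97 + 4.88×92.2)/(31.48) = 528.9/31.48 = 16.80 mg/L.
Initial deficit D₀ = C_s − DO₀ = 10.9 − 8.682 = 2.218 mg/L.
D(6.15) = [0.118×16.80/(0.310−0.118)](e^(−0.118×6.15) − e^(−0.310×6.15)) + 2.218 e^(−0.310×6.15)
= 10.33 × (0.4840 − 0.1486) + 2.218 × 0.1486 = 3.793 mg/L.
DO = 10.9 − 3.793 = 7.107 mg/L.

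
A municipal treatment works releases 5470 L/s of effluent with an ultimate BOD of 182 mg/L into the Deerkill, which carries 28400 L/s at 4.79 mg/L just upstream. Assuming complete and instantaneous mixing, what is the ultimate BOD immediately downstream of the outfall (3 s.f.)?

Flow-weighted mixing: C = (Q_r C_r + Q_w C_w)/(Q_r + Q_w)
= (28400×4.79 + 5470×182)/(28400 + 5470) = 1.132×10^6/33870 = 33.41 mg/L.

33.4 mg/L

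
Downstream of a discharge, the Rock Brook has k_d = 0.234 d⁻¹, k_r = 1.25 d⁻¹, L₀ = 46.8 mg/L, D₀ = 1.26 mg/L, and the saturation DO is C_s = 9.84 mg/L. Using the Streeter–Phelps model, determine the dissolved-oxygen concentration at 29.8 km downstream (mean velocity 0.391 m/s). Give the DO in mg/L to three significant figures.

DO ≈ 4.23 mg/L

Travel time t = x/v = 29.8 km / (0.391 m/s) = 29800 m / 0.391 m/s = 76210 s = 0.8821 d.
k_d L₀/(k_r−k_d) = 0.234×46.8/(1.25−0.234) = 10.95/1.016 = 10.78 mg/L.
e^(−k_d t) = e^(−0.234×0.8821) = 0.8135; e^(−k_r t) = e^(−1.25×0.8821) = 0.3320.
D = 10.78 × (0.8135 − 0.3320) + 1.26 × 0.3320 = 5.190 + 0.4183 = 5.608 mg/L.
DO = C_s − D = 9.84 − 5.608 = 4.232 mg/L.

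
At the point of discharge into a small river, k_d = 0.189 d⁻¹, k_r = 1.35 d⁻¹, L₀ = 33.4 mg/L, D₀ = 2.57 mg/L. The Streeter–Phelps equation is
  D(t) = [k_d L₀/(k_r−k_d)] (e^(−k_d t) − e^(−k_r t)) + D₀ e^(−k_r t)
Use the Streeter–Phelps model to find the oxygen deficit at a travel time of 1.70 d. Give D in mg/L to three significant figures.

k_d L₀/(k_r−k_d) = 0.189×33.4/(1.35−0.189) = 6.313/1.161 = 5.437 mg/L.
e^(−k_d t) = e^(−0.189×1.700) = 0.7252; e^(−k_r t) = e^(−1.35×1.700) = 0.1008.
D = 5.437 × (0.7252 − 0.1008) + 2.57 × 0.1008 = 3.395 + 0.2590 = 3.654 mg/L.

D ≈ 3.65 mg/L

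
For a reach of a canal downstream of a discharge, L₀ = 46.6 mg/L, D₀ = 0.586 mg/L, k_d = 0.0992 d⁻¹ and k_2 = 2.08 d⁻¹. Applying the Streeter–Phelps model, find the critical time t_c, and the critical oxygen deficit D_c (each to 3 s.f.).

At the critical point dD/dt = 0, so k_d L₀ e^(−k_d t) = k_2 D. Substituting D(t) from the Streeter–Phelps equation and solving for t gives
t_c = ln[(k_2/k_d)(1 − D₀(k_2−k_d)/(k_d L₀))] / (k_2−k_d).
Here k_2−k_d = 1.981 d⁻¹ and 1 − D₀(k_2−k_d)/(k_d L₀) = 1 − 0.586×1.981/(0.0992×46.6) = 0.7489, so
t_c = ln(20.97 × 0.7489) / 1.981 = 2.754 / 1.981 = 1.390 d.
D_c = (k_d/k_2) L₀ e^(−k_d t_c) = (0.0992/2.08) × 46.6 × e^(−0.0992×1.390) = 0.04769 × 46.6 × 0.8712 = 1.936 mg/L.

t_c ≈ 1.39 d; D_c ≈ 1.94 mg/L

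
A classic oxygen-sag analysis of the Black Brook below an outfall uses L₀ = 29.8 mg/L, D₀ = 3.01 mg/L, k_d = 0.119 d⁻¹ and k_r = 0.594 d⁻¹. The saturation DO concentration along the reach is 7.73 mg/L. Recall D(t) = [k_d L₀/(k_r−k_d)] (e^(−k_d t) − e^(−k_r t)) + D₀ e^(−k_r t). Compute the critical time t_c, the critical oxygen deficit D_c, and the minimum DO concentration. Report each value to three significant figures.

t_c ≈ 2.30 d; D_c ≈ 4.54 mg/L; min DO ≈ 3.19 mg/L

At the critical point dD/dt = 0, so k_d L₀ e^(−k_d t) = k_r D. Substituting D(t) from the Streeter–Phelps equation and solving for t gives
t_c = ln[(k_r/k_d)(1 − D₀(k_r−k_d)/(k_d L₀))] / (k_r−k_d).
Here k_r−k_d = 0.4750 d⁻¹ and 1 − D₀(k_r−k_d)/(k_d L₀) = 1 − 3.01×0.4750/(0.119×29.8) = 0.5968, so
t_c = ln(4.992 × 0.5968) / 0.4750 = 1.092 / 0.4750 = 2.298 d.
D_c = (k_d/k_r) L₀ e^(−k_d t_c) = (0.119/0.594) × 29.8 × e^(−0.119×2.298) = 0.2003 × 29.8 × 0.7607 = 4.542 mg/L.
Minimum DO = C_s − D_c = 7.73 − 4.542 = 3.188 mg/L.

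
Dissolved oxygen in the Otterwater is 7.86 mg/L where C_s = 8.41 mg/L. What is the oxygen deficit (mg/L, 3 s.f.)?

D ≈ 0.550 mg/L

D = C_s − C = 8.41 − 7.86 = 0.550 mg/L.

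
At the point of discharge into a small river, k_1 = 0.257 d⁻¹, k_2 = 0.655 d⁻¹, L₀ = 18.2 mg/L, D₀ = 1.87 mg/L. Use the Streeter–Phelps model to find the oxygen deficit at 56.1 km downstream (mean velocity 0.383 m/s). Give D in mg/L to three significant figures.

D ≈ 4.35 mg/L

Travel time t = x/v = 56.1 km / (0.383 m/s) = 56100 m / 0.383 m/s = 146500 s = 1.695 d.
k_1 L₀/(k_2−k_1) = 0.257×18.2/(0.655−0.257) = 4.677/0.3980 = 11.75 mg/L.
e^(−k_1 t) = e^(−0.257×1.695) = 0.6468; e^(−k_2 t) = e^(−0.655×1.695) = 0.3294.
D = 11.75 × (0.6468 − 0.3294) + 1.87 × 0.3294 = 3.730 + 0.6160 = 4.346 mg/L.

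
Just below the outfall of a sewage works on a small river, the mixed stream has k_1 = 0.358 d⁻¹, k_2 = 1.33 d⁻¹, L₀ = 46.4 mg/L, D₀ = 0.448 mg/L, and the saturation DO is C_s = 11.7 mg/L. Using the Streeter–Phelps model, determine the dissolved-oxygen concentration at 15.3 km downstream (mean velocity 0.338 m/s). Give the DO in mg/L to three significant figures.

DO ≈ 5.82 mg/L

Travel time t = x/v = 15.3 km / (0.338 m/s) = 15300 m / 0.338 m/s = 45270 s = 0.5239 d.
k_1 L₀/(k_2−k_1) = 0.358×46.4/(1.33−0.358) = 16.61/0.9720 = 17.09 mg/L.
e^(−k_1 t) = e^(−0.358×0.5239) = 0.8290; e^(−k_2 t) = e^(−1.33×0.5239) = 0.4982.
D = 17.09 × (0.8290 − 0.4982) + 0.448 × 0.4982 = 5.653 + 0.2232 = 5.877 mg/L.
DO = C_s − D = 11.7 − 5.877 = 5.823 mg/L.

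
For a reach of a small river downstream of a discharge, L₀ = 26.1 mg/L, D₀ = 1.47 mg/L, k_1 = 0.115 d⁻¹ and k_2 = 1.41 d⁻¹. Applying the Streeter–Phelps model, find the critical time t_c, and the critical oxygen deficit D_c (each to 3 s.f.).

t_c ≈ 1.16 d; D_c ≈ 1.86 mg/L

t_c = [1/(k_2−k_1)] ln[(k_2/k_1)(1 − D₀(k_2−k_1)/(k_1 L₀))]
= [1/(1.41−0.115)] ln[(1.41/0.115)(1 − 1.47×1.295/(0.115×26.1))]
= (1/1.295) ln[12.26 × 0.3658] = 0.7722 × ln(4.485) = 0.7722 × 1.501 = 1.159 d.
D_c = (k_1/k_2) L₀ e^(−k_1 t_c) = (0.115/1.41) × 26.1 × e^(−0.115×1.159) = 0.08156 × 26.1 × 0.8752 = 1.863 mg/L.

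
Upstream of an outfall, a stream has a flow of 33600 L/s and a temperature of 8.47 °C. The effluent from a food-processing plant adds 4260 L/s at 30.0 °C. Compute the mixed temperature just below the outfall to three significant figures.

Flow-weighted mixing: C = (Q_r C_r + Q_w C_w)/(Q_r + Q_w)
= (33600×8.47 + 4260×30.0)/(33600 + 4260) = 412400/37860 = 10.89 °C.

10.9 °C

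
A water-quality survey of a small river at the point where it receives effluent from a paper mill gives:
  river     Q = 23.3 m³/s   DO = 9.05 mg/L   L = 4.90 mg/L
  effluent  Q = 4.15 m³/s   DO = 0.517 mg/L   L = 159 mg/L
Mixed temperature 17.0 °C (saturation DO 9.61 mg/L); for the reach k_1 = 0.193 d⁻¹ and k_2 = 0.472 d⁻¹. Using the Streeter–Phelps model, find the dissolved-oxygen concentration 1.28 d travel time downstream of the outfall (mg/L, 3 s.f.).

Mixed DO = (23.3×9.05 + 4.15×0.517)/(23.3+4.15) = 213.0/27.45 = 7.760 mg/L.
Mixed L₀ = (23.3×4.90 + 4.15×159)/(27.45) = 774.0/27.45 = 28.20 mg/L.
Initial deficit D₀ = C_s − DO₀ = 9.61 − 7.760 = 1.850 mg/L.
D(1.28) = [0.193×28.20/(0.472−0.193)](e^(−0.193×1.28) − e^(−0.472×1.28)) + 1.850 e^(−0.472×1.28)
= 19.51 × (0.7811 − 0.5465) + 1.850 × 0.5465 = 5.587 mg/L.
DO = 9.61 − 5.587 = 4.023 mg/L.

DO ≈ 4.02 mg/L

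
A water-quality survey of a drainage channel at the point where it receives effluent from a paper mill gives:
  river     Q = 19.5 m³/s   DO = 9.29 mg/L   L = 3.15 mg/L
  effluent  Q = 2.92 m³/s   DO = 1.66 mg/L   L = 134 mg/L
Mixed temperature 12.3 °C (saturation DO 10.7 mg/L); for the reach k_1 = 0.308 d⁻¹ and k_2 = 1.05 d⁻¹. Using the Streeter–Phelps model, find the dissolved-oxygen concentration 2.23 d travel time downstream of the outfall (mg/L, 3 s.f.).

Mixed DO = (19.5×9.29 + 2.92×1.66)/(19.5+2.92) = 186.0/22.42 = 8.296 mg/L.
Mixed L₀ = (19.5×3.15 + 2.92×134)/(22.42) = 452.7/22.42 = 20.19 mg/L.
Initial deficit D₀ = C_s − DO₀ = 10.7 − 8.296 = 2.404 mg/L.
D(2.23) = [0.308×20.19/(1.05−0.308)](e^(−0.308×2.23) − e^(−1.05×2.23)) + 2.404 e^(−1.05×2.23)
= 8.382 × (0.5032 − 0.09618) + 2.404 × 0.09618 = 3.642 mg/L.
DO = 10.7 − 3.642 = 7.058 mg/L.

DO ≈ 7.06 mg/L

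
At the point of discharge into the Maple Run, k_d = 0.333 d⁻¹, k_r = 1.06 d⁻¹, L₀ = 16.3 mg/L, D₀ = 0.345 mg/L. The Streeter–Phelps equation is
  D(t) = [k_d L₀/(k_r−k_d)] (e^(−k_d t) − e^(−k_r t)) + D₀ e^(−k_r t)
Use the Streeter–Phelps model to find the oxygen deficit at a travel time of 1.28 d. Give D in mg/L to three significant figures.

k_d L₀/(k_r−k_d) = 0.333×16.3/(1.06−0.333) = 5.428/0.7270 = 7.466 mg/L.
e^(−k_d t) = e^(−0.333×1.280) = 0.6530; e^(−k_r t) = e^(−1.06×1.280) = 0.2575.
D = 7.466 × (0.6530 − 0.2575) + 0.345 × 0.2575 = 2.953 + 0.08883 = 3.042 mg/L.

D ≈ 3.04 mg/L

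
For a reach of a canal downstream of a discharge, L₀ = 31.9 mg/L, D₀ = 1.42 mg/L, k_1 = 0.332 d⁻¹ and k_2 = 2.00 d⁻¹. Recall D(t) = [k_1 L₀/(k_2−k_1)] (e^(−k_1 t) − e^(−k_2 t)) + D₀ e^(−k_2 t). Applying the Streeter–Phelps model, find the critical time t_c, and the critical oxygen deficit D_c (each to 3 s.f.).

At the critical point dD/dt = 0, so k_1 L₀ e^(−k_1 t) = k_2 D. Substituting D(t) from the Streeter–Phelps equation and solving for t gives
t_c = ln[(k_2/k_1)(1 − D₀(k_2−k_1)/(k_1 L₀))] / (k_2−k_1).
Here k_2−k_1 = 1.668 d⁻¹ and 1 − D₀(k_2−k_1)/(k_1 L₀) = 1 − 1.42×1.668/(0.332×31.9) = 0.7764, so
t_c = ln(6.024 × 0.7764) / 1.668 = 1.543 / 1.668 = 0.9248 d.
L(t_c) = L₀ e^(−k_1 t_c) = 31.9 × 0.7356 = 23.47 mg/L, and at the critical point k_2 D_c = k_1 L, so D_c = (0.332/2.00) × 23.47 = 3.895 mg/L.

t_c ≈ 0.925 d; D_c ≈ 3.90 mg/L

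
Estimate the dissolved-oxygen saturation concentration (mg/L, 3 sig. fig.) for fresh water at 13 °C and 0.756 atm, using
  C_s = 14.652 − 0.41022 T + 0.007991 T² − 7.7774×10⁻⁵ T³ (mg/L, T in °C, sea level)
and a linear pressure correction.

At sea level: C_s = 14.652 − 0.41022×13 + 0.007991×13² − 7.7774×10⁻⁵×13³ = 10.50 mg/L.
Pressure correction: C_s' = 10.50 × 0.756 = 7.937 mg/L.

C_s ≈ 7.94 mg/L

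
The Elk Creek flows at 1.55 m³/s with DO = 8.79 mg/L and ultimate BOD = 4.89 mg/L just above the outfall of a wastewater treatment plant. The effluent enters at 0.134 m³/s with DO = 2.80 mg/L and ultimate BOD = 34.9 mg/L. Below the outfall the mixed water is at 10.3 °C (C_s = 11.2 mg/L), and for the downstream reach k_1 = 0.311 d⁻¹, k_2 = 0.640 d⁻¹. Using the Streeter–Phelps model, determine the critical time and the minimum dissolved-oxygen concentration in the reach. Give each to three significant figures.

Mixed DO = (1.55×8.79 + 0.134×2.80)/(1.55+0.134) = 14.00/1.684 = 8.313 mg/L.
Mixed L₀ = (1.55×4.89 + 0.134×34.9)/(1.684) = 12.26/1.684 = 7.278 mg/L.
Initial deficit D₀ = C_s − DO₀ = 11.2 − 8.313 = 2.887 mg/L.
t_c = (1/0.3290) ln[(0.640/0.311)(1 − 2.887×0.3290/(0.311×7.278))] = 3.040 × ln(1.194) = 0.5400 d.
D_c = (0.311/0.640) × 7.278 × e^(−0.311×0.5400) = 0.4859 × 7.278 × 0.8454 = 2.990 mg/L.
Minimum DO = 11.2 − 2.990 = 8.210 mg/L.

t_c ≈ 0.540 d; minimum DO ≈ 8.21 mg/L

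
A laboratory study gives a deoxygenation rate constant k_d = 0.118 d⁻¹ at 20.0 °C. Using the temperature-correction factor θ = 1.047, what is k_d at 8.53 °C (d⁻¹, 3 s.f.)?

k_d(T₂) = k_d(T₁) · θ^(T₂−T₁) = 0.118 × 1.047^(8.53−20.0)
= 0.118 × 1.047^-11.5 = 0.118 × 0.5905 = 0.06968 d⁻¹.

k_d ≈ 0.0697 d⁻¹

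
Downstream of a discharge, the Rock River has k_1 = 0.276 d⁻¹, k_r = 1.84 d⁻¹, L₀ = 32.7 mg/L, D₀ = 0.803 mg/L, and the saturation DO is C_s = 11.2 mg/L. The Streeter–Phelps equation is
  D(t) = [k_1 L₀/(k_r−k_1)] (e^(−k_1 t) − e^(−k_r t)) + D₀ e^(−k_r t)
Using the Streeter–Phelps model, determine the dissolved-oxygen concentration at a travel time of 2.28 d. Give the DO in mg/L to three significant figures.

DO ≈ 8.20 mg/L

k_1 L₀/(k_r−k_1) = 0.276×32.7/(1.84−0.276) = 9.025/1.564 = 5.771 mg/L.
e^(−k_1 t) = e^(−0.276×2.280) = 0.5330; e^(−k_r t) = e^(−1.84×2.280) = 0.01507.
D = 5.771 × (0.5330 − 0.01507) + 0.803 × 0.01507 = 2.989 + 0.01210 = 3.001 mg/L.
DO = C_s − D = 11.2 − 3.001 = 8.199 mg/L.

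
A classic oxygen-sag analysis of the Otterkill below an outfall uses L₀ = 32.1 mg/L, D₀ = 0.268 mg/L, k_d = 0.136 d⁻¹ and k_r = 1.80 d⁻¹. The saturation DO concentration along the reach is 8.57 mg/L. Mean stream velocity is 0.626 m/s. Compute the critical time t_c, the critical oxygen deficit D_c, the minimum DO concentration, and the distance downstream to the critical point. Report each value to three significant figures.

With k_r/k_d = 13.24 and 1 − D₀(k_r−k_d)/(k_d L₀) = 0.8978,
t_c = ln(13.24 × 0.8978) / (1.80 − 0.136) = ln(11.88) / 1.664 = 2.475/1.664 = 1.487 d.
D_c = (k_d/k_r) L₀ e^(−k_d t_c) = (0.136/1.80) × 32.1 × e^(−0.136×1.487) = 0.07556 × 32.1 × 0.8169 = 1.981 mg/L.
Minimum DO = C_s − D_c = 8.57 − 1.981 = 6.589 mg/L.
x_c = v t_c = 0.626 m/s × 1.487 d × 86400 s/d = 80450 m ≈ 80.5 km.

t_c ≈ 1.49 d; D_c ≈ 1.98 mg/L; min DO ≈ 6.59 mg/L; x_c ≈ 80.5 km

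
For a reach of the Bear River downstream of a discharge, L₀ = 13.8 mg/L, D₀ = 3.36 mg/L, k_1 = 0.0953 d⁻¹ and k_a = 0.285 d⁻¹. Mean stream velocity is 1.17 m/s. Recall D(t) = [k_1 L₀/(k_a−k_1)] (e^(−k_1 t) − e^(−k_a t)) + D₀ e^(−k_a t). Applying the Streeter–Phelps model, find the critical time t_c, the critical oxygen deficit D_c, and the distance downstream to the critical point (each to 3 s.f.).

With k_a/k_1 = 2.991 and 1 − D₀(k_a−k_1)/(k_1 L₀) = 0.5153,
t_c = ln(2.991 × 0.5153) / (0.285 − 0.0953) = ln(1.541) / 0.1897 = 0.4325/0.1897 = 2.280 d.
L(t_c) = L₀ e^(−k_1 t_c) = 13.8 × 0.8047 = 11.10 mg/L, and at the critical point k_a D_c = k_1 L, so D_c = (0.0953/0.285) × 11.10 = 3.713 mg/L.
x_c = v t_c = 1.17 m/s × 2.280 d × 86400 s/d = 230500 m ≈ 230 km.

t_c ≈ 2.28 d; D_c ≈ 3.71 mg/L; x_c ≈ 230 km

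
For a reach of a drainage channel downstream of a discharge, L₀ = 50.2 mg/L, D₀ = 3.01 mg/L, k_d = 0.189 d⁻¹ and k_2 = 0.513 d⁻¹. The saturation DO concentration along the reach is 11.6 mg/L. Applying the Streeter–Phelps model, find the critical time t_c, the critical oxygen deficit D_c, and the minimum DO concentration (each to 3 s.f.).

t_c ≈ 2.75 d; D_c ≈ 11.0 mg/L; min DO ≈ 0.596 mg/L

With k_2/k_d = 2.714 and 1 − D₀(k_2−k_d)/(k_d L₀) = 0.8972,
t_c = ln(2.714 × 0.8972) / (0.513 − 0.189) = ln(2.435) / 0.3240 = 0.8901/0.3240 = 2.747 d.
D_c = (k_d/k_2) L₀ e^(−k_d t_c) = (0.189/0.513) × 50.2 × e^(−0.189×2.747) = 0.3684 × 50.2 × 0.5950 = 11.00 mg/L.
Minimum DO = C_s − D_c = 11.6 − 11.00 = 0.5957 mg/L.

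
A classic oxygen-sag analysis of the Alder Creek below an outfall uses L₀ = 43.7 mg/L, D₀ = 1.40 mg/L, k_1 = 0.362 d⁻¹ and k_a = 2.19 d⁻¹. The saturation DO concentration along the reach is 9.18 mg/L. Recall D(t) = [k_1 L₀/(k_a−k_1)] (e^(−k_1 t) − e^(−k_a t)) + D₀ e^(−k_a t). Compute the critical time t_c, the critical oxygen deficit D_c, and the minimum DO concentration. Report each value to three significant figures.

t_c = [1/(k_a−k_1)] ln[(k_a/k_1)(1 − D₀(k_a−k_1)/(k_1 L₀))]
= [1/(2.19−0.362)] ln[(2.19/0.362)(1 − 1.40×1.828/(0.362×43.7))]
= (1/1.828) ln[6.050 × 0.8382] = 0.5470 × ln(5.071) = 0.5470 × 1.624 = 0.8882 d.
L(t_c) = L₀ e^(−k_1 t_c) = 43.7 × 0.7251 = 31.68 mg/L, and at the critical point k_a D_c = k_1 L, so D_c = (0.362/2.19) × 31.68 = 5.237 mg/L.
Minimum DO = C_s − D_c = 9.18 − 5.237 = 3.943 mg/L.

t_c ≈ 0.888 d; D_c ≈ 5.24 mg/L; min DO ≈ 3.94 mg/L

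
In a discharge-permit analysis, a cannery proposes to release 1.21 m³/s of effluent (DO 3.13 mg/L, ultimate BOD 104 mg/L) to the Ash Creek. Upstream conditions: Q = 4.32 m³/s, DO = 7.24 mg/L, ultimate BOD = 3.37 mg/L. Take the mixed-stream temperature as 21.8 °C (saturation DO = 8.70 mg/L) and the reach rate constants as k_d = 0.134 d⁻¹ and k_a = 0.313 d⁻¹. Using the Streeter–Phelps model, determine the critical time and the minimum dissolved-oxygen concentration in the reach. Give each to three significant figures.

t_c ≈ 4.00 d; minimum DO ≈ 2.34 mg/L

Mixed DO = (4.32×7.24 + 1.21×3.13)/(4.32+1.21) = 35.06/5.530 = 6.341 mg/L.
Mixed L₀ = (4.32×3.37 + 1.21×104)/(5.530) = 140.4/5.530 = 25.39 mg/L.
Initial deficit D₀ = C_s − DO₀ = 8.70 − 6.341 = 2.359 mg/L.
t_c = (1/0.1790) ln[(0.313/0.134)(1 − 2.359×0.1790/(0.134×25.39))] = 5.587 × ln(2.046) = 3.999 d.
D_c = (0.134/0.313) × 25.39 × e^(−0.134×3.999) = 0.4281 × 25.39 × 0.5852 = 6.360 mg/L.
Minimum DO = 8.70 − 6.360 = 2.340 mg/L.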